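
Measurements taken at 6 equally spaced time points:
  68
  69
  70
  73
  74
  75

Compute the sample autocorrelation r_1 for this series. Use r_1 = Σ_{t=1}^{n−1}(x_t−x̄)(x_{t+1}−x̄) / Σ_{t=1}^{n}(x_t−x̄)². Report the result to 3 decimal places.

Mean x̄ = (68 + 69 + 70 + 73 + 74 + 75)/6 = 71.5000
Deviations from mean: -3.5000, -2.5000, -1.5000, 1.5000, 2.5000, 3.5000
Σ(x_t−x̄)(x_{t+1}−x̄) = (8.7500) + (3.7500) + (-2.2500) + (3.7500) + (8.7500) = 22.7500
Denominator Σ(x_t−x̄)² = 41.5000
r_1 = 22.7500 / 41.5000 = 0.548

0.548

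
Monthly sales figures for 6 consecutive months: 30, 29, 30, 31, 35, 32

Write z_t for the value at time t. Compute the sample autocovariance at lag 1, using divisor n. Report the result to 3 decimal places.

1.301

Mean z̄ = (30 + 29 + 30 + 31 + 35 + 32)/6 = 31.1667
Σ_{t=1}^{5}(z_t−z̄)(z_{t+1}−z̄) = 7.8056
γ_1 = 7.8056 / 6 = 1.301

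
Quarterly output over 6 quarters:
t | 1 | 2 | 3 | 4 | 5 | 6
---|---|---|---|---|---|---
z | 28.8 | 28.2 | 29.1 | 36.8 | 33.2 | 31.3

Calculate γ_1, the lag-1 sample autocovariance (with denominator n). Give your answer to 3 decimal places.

Mean z̄ = (28.8 + 28.2 + 29.1 + 36.8 + 33.2 + 31.3)/6 = 31.2333
Deviations: -2.4333, -3.0333, -2.1333, 5.5667, 1.9667, 0.0667
Σ_{t=1}^{5}(z_t−z̄)(z_{t+1}−z̄) = 13.0556
γ_1 = 13.0556 / 6 = 2.176

2.176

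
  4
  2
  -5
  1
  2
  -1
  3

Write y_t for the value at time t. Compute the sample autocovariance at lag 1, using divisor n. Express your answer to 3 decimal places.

-1.411

Mean ȳ = (4 + 2 − 5 + 1 + 2 − 1 + 3)/7 = 0.8571
Σ_{t=1}^{6}(y_t−ȳ)(y_{t+1}−ȳ) = -9.8776
γ_1 = -9.8776 / 7 = -1.411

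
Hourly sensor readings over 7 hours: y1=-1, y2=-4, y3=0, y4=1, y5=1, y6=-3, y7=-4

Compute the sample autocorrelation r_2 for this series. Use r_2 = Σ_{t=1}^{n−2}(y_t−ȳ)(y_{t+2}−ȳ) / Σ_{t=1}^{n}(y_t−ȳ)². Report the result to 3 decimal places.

-0.411

Mean ȳ = (-1 − 4 + 0 + 1 + 1 − 3 − 4)/7 = -1.4286
Deviations from mean: 0.4286, -2.5714, 1.4286, 2.4286, 2.4286, -1.5714, -2.5714
Numerator Σ_{t=1}^{5}(y_t−ȳ)(y_{t+2}−ȳ) = -12.2245
Denominator Σ(y_t−ȳ)² = 29.7143
r_2 = -12.2245 / 29.7143 = -0.411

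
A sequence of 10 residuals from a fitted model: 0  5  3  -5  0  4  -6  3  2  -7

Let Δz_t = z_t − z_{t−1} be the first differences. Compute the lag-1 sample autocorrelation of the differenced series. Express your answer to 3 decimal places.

First differences Δz: 5, -2, -8, 5, 4, -10, 9, -1, -9
Mean of differences = -0.7778
Numerator Σ(Δz_t−Δz̄)(Δz_{t+1}−Δz̄) = -146.9383
Denominator Σ(Δz_t−Δz̄)² = 391.5556
r_1(Δz) = -146.9383 / 391.5556 = -0.375

-0.375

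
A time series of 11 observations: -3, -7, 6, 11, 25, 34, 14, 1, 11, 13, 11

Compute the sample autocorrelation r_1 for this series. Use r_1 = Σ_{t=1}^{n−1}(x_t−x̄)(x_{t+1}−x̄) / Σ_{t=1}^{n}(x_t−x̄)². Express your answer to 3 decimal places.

Mean x̄ = (-3 − 7 + 6 + 11 + 25 + 34 + 14 + 1 + 11 + 13 + 11)/11 = 10.5455
Numerator Σ_{t=1}^{10}(x_t−x̄)(x_{t+1}−x̄) = 706.8843
Denominator Σ(x_t−x̄)² = 1380.7273
r_1 = 706.8843 / 1380.7273 = 0.512

0.512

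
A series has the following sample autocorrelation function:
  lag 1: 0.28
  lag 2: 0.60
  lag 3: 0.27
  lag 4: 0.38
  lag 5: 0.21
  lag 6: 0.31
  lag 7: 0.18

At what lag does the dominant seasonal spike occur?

2

The largest autocorrelation is r_2 = 0.60, with weaker echoes at lags 4 (0.38) and 6 (0.31); the remaining lags stay at or below 0.28.
The dominant spike at lag 2 indicates a seasonal period of 2.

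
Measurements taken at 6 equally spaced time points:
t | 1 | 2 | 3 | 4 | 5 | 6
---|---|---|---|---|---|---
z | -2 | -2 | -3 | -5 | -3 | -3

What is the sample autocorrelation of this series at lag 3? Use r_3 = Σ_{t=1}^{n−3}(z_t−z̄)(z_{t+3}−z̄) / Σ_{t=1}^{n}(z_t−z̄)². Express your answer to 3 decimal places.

-0.333

Mean z̄ = (-2 − 2 − 3 − 5 − 3 − 3)/6 = -3.0000
Deviations from mean: 1.0000, 1.0000, 0.0000, -2.0000, 0.0000, 0.0000
Σ(z_t−z̄)(z_{t+3}−z̄) = (-2.0000) + (0.0000) + (0.0000) = -2.0000
Denominator Σ(z_t−z̄)² = 6.0000
r_3 = -2.0000 / 6.0000 = -0.333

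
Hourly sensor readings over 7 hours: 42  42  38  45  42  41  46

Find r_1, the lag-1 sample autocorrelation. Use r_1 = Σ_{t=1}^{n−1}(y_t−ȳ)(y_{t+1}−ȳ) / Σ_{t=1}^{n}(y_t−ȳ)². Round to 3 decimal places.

Mean ȳ = (42 + 42 + 38 + 45 + 42 + 41 + 46)/7 = 42.2857
Deviations from mean: -0.2857, -0.2857, -4.2857, 2.7143, -0.2857, -1.2857, 3.7143
Σ(y_t−ȳ)(y_{t+1}−ȳ) = (0.0816) + (1.2245) + (-11.6327) + (-0.7755) + (0.3673) + (-4.7755) = -15.5102
Denominator Σ(y_t−ȳ)² = 41.4286
r_1 = -15.5102 / 41.4286 = -0.374

-0.374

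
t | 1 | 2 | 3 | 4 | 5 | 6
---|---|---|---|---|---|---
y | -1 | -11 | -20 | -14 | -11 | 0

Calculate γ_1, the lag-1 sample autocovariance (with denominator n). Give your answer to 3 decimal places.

7.125

Mean ȳ = (-1 − 11 − 20 − 14 − 11 + 0)/6 = -9.5000
Deviations: 8.5000, -1.5000, -10.5000, -4.5000, -1.5000, 9.5000
Σ_{t=1}^{5}(y_t−ȳ)(y_{t+1}−ȳ) = 42.7500
γ_1 = 42.7500 / 6 = 7.125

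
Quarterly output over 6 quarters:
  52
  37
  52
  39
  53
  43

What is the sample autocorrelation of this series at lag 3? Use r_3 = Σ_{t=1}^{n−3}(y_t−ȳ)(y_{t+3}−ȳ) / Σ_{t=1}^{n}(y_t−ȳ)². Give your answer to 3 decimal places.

Mean ȳ = (52 + 37 + 52 + 39 + 53 + 43)/6 = 46.0000
Deviations from mean: 6.0000, -9.0000, 6.0000, -7.0000, 7.0000, -3.0000
Numerator Σ_{t=1}^{3}(y_t−ȳ)(y_{t+3}−ȳ) = -123.0000
Denominator Σ(y_t−ȳ)² = 260.0000
r_3 = -123.0000 / 260.0000 = -0.473

-0.473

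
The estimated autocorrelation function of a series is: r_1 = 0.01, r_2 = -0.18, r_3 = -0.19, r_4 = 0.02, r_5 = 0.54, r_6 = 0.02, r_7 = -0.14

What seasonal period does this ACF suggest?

The largest autocorrelation is r_5 = 0.54; the remaining lags stay at or below 0.02.
The dominant spike at lag 5 indicates a seasonal period of 5.

5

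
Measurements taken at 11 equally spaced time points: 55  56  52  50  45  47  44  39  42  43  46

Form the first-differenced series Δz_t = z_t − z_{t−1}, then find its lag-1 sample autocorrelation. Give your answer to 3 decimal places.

-0.090

First differences Δz: 1, -4, -2, -5, 2, -3, -5, 3, 1, 3
Mean of differences = -0.9000
Numerator Σ(Δz_t−Δz̄)(Δz_{t+1}−Δz̄) = -8.5100
Denominator Σ(Δz_t−Δz̄)² = 94.9000
r_1(Δz) = -8.5100 / 94.9000 = -0.090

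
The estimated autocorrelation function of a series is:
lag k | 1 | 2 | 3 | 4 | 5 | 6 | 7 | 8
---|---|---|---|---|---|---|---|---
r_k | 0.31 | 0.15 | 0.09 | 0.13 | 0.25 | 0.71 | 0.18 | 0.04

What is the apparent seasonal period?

6

The largest autocorrelation is r_6 = 0.71; the remaining lags stay at or below 0.31. The elevated value at lag 1 (0.31), dropping to 0.15 at lag 2, reflects decaying short-term dependence rather than seasonality.
The dominant spike at lag 6 indicates a seasonal period of 6.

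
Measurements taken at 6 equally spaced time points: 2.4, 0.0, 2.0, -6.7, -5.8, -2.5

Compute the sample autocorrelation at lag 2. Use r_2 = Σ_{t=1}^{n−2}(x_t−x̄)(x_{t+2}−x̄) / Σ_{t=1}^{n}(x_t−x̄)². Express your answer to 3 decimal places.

Mean x̄ = (2.4 + 0.0 + 2.0 − 6.7 − 5.8 − 2.5)/6 = -1.7667
Σ(x_t−x̄)(x_{t+2}−x̄) = (15.6944) + (-8.7156) + (-15.1922) + (3.6178) = -4.5956
Denominator Σ(x_t−x̄)² = 75.8133
r_2 = -4.5956 / 75.8133 = -0.061

-0.061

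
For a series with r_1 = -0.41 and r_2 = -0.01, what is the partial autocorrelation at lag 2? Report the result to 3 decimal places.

φ_{22} = (r_2 − r_1²) / (1 − r_1²)
r_1² = (-0.41)² = 0.1681
Numerator = -0.01 − 0.1681 = -0.1781; denominator = 1 − 0.1681 = 0.8319
φ_{22} = -0.1781 / 0.8319 = -0.214

-0.214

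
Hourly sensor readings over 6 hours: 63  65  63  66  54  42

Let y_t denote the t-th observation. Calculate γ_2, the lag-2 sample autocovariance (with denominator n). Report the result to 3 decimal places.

-13.204

Mean ȳ = (63 + 65 + 63 + 66 + 54 + 42)/6 = 58.8333
Σ_{t=1}^{4}(y_t−ȳ)(y_{t+2}−ȳ) = -79.2222
γ_2 = -79.2222 / 6 = -13.204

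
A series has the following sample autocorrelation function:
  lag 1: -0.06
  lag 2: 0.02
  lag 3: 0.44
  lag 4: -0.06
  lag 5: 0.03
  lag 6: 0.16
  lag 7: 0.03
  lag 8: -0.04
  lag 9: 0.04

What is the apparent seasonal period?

The largest autocorrelation is r_3 = 0.44, with a weaker echo at lag 6 (0.16); the remaining lags stay at or below 0.04.
The dominant spike at lag 3 indicates a seasonal period of 3.

3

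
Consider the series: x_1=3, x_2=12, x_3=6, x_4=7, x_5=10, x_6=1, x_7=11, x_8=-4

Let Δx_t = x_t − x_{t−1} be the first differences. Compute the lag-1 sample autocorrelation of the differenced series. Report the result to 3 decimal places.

-0.620

First differences Δx: 9, -6, 1, 3, -9, 10, -15
Mean of differences = -1.0000
Numerator Σ(Δx_t−Δx̄)(Δx_{t+1}−Δx̄) = -326.0000
Denominator Σ(Δx_t−Δx̄)² = 526.0000
r_1(Δx) = -326.0000 / 526.0000 = -0.620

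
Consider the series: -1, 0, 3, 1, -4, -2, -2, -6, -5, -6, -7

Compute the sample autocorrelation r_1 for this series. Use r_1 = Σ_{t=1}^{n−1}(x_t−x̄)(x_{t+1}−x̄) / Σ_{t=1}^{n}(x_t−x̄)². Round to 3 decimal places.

Mean x̄ = (-1 + 0 + 3 + 1 − 4 − 2 − 2 − 6 − 5 − 6 − 7)/11 = -2.6364
Numerator Σ_{t=1}^{10}(x_t−x̄)(x_{t+1}−x̄) = 62.6860
Denominator Σ(x_t−x̄)² = 104.5455
r_1 = 62.6860 / 104.5455 = 0.600

0.600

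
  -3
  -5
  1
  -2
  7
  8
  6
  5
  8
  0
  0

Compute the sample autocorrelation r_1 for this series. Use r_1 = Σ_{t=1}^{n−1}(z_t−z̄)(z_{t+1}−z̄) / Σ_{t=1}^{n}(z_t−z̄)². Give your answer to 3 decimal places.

Mean z̄ = (-3 − 5 + 1 − 2 + 7 + 8 + 6 + 5 + 8 + 0 + 0)/11 = 2.2727
Numerator Σ_{t=1}^{10}(z_t−z̄)(z_{t+1}−z̄) = 99.1983
Denominator Σ(z_t−z̄)² = 220.1818
r_1 = 99.1983 / 220.1818 = 0.451

0.451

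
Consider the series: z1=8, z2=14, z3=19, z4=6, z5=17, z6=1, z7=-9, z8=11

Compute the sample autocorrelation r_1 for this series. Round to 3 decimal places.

Mean z̄ = (8 + 14 + 19 + 6 + 17 + 1 − 9 + 11)/8 = 8.3750
Deviations from mean: -0.3750, 5.6250, 10.6250, -2.3750, 8.6250, -7.3750, -17.3750, 2.6250
Σ(z_t−z̄)(z_{t+1}−z̄) = (-2.1094) + (59.7656) + (-25.2344) + (-20.4844) + (-63.6094) + (128.1406) + (-45.6094) = 30.8594
Denominator Σ(z_t−z̄)² = 587.8750
r_1 = 30.8594 / 587.8750 = 0.052

0.052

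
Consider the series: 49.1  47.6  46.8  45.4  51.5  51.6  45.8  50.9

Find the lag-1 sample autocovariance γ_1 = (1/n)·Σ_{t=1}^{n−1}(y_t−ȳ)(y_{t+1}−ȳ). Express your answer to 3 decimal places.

-1.050

Mean ȳ = (49.1 + 47.6 + 46.8 + 45.4 + 51.5 + 51.6 + 45.8 + 50.9)/8 = 48.5875
Σ_{t=1}^{7}(y_t−ȳ)(y_{t+1}−ȳ) = -8.3964
γ_1 = -8.3964 / 8 = -1.050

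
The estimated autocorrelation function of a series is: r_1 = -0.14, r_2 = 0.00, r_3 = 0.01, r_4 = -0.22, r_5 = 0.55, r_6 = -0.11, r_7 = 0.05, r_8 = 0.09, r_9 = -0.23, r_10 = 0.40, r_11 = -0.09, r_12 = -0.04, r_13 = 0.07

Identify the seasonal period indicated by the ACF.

The largest autocorrelation is r_5 = 0.55, with a weaker echo at lag 10 (0.40); the remaining lags stay at or below 0.09.
The dominant spike at lag 5 indicates a seasonal period of 5.

5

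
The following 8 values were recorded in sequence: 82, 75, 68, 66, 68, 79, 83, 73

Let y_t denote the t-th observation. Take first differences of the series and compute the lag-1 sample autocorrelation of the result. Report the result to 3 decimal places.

0.283

First differences Δy: -7, -7, -2, 2, 11, 4, -10
Mean of differences = -1.2857
Numerator Σ(Δy_t−Δȳ)(Δy_{t+1}−Δȳ) = 93.6327
Denominator Σ(Δy_t−Δȳ)² = 331.4286
r_1(Δy) = 93.6327 / 331.4286 = 0.283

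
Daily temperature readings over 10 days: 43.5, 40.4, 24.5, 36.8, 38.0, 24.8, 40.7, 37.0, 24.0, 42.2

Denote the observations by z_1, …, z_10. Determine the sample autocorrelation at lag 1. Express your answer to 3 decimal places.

-0.373

Mean z̄ = (43.5 + 40.4 + 24.5 + 36.8 + 38.0 + 24.8 + 40.7 + 37.0 + 24.0 + 42.2)/10 = 35.1900
Numerator Σ_{t=1}^{9}(z_t−z̄)(z_{t+1}−z̄) = -200.2541
Denominator Σ(z_t−z̄)² = 536.9090
r_1 = -200.2541 / 536.9090 = -0.373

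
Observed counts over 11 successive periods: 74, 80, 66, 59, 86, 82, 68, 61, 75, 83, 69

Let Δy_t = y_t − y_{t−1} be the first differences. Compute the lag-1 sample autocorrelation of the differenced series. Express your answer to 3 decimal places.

-0.131

First differences Δy: 6, -14, -7, 27, -4, -14, -7, 14, 8, -14
Mean of differences = -0.5000
Numerator Σ(Δy_t−Δȳ)(Δy_{t+1}−Δȳ) = -225.7500
Denominator Σ(Δy_t−Δȳ)² = 1724.5000
r_1(Δy) = -225.7500 / 1724.5000 = -0.131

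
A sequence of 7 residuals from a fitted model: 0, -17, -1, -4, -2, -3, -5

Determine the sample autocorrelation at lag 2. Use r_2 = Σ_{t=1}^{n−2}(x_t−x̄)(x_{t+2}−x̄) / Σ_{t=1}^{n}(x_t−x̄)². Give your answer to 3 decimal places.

Mean x̄ = (0 − 17 − 1 − 4 − 2 − 3 − 5)/7 = -4.5714
Deviations from mean: 4.5714, -12.4286, 3.5714, 0.5714, 2.5714, 1.5714, -0.4286
Σ(x_t−x̄)(x_{t+2}−x̄) = (16.3265) + (-7.1020) + (9.1837) + (0.8980) + (-1.1020) = 18.2041
Denominator Σ(x_t−x̄)² = 197.7143
r_2 = 18.2041 / 197.7143 = 0.092

0.092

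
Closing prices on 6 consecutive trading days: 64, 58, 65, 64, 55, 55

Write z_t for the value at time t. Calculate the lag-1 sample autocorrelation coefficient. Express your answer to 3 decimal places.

Mean z̄ = (64 + 58 + 65 + 64 + 55 + 55)/6 = 60.1667
Deviations from mean: 3.8333, -2.1667, 4.8333, 3.8333, -5.1667, -5.1667
Numerator Σ_{t=1}^{5}(z_t−z̄)(z_{t+1}−z̄) = 6.6389
Denominator Σ(z_t−z̄)² = 110.8333
r_1 = 6.6389 / 110.8333 = 0.060

0.060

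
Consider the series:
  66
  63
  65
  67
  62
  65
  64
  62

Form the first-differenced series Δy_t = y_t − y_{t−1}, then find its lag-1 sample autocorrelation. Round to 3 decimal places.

First differences Δy: -3, 2, 2, -5, 3, -1, -2
Mean of differences = -0.5714
Numerator Σ(Δy_t−Δȳ)(Δy_{t+1}−Δȳ) = -27.7551
Denominator Σ(Δy_t−Δȳ)² = 53.7143
r_1(Δy) = -27.7551 / 53.7143 = -0.517

-0.517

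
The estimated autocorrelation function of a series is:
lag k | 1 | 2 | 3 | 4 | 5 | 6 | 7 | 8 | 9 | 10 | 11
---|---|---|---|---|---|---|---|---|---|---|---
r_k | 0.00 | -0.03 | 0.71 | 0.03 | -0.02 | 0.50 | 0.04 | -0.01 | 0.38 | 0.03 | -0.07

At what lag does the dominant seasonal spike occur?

The largest autocorrelation is r_3 = 0.71, with weaker echoes at lags 6 (0.50) and 9 (0.38); the remaining lags stay at or below 0.04.
The dominant spike at lag 3 indicates a seasonal period of 3.

3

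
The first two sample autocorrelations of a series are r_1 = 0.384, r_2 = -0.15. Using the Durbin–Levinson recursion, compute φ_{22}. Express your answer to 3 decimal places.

-0.349

φ_{22} = (r_2 − r_1²) / (1 − r_1²)
r_1² = (0.384)² = 0.147456
Numerator = -0.15 − 0.1475 = -0.2975; denominator = 1 − 0.1475 = 0.8525
φ_{22} = -0.2975 / 0.8525 = -0.349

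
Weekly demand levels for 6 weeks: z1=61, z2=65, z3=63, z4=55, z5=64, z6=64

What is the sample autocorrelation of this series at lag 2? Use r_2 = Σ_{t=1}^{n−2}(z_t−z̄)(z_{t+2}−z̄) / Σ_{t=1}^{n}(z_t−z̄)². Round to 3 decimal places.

Mean z̄ = (61 + 65 + 63 + 55 + 64 + 64)/6 = 62.0000
Σ(z_t−z̄)(z_{t+2}−z̄) = (-1.0000) + (-21.0000) + (2.0000) + (-14.0000) = -34.0000
Denominator Σ(z_t−z̄)² = 68.0000
r_2 = -34.0000 / 68.0000 = -0.500

-0.500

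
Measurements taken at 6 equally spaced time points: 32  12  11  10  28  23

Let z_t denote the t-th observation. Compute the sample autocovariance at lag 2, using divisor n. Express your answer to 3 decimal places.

-23.926

Mean z̄ = (32 + 12 + 11 + 10 + 28 + 23)/6 = 19.3333
Σ_{t=1}^{4}(z_t−z̄)(z_{t+2}−z̄) = -143.5556
γ_2 = -143.5556 / 6 = -23.926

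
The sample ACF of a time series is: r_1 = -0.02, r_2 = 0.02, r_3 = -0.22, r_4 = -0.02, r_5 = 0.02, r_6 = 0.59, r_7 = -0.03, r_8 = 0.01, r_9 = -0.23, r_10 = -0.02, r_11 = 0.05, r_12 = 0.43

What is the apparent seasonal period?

The largest autocorrelation is r_6 = 0.59, with a weaker echo at lag 12 (0.43); the remaining lags stay at or below 0.05.
The dominant spike at lag 6 indicates a seasonal period of 6.

6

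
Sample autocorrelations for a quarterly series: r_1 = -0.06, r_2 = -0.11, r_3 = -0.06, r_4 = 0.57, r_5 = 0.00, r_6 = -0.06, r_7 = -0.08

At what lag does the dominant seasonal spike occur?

4

The largest autocorrelation is r_4 = 0.57; the remaining lags stay at or below 0.00.
The dominant spike at lag 4 indicates a seasonal period of 4.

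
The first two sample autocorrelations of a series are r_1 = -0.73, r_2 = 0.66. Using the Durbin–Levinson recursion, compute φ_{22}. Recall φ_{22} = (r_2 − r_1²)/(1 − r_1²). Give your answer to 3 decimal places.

φ_{22} = (r_2 − r_1²) / (1 − r_1²)
r_1² = (-0.73)² = 0.5329
Numerator = 0.66 − 0.5329 = 0.1271; denominator = 1 − 0.5329 = 0.4671
φ_{22} = 0.1271 / 0.4671 = 0.272

0.272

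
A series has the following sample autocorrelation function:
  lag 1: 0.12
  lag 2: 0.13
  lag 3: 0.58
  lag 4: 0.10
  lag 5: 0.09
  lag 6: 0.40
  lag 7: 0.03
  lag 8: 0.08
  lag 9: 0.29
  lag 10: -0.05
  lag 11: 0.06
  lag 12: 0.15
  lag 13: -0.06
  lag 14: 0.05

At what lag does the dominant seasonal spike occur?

3

The largest autocorrelation is r_3 = 0.58, with weaker echoes at lags 6 (0.40), 9 (0.29) and 12 (0.15); the remaining lags stay at or below 0.13.
The dominant spike at lag 3 indicates a seasonal period of 3.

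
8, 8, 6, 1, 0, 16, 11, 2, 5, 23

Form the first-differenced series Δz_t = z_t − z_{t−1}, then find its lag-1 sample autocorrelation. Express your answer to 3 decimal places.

-0.010

First differences Δz: 0, -2, -5, -1, 16, -5, -9, 3, 18
Mean of differences = 1.6667
Numerator Σ(Δz_t−Δz̄)(Δz_{t+1}−Δz̄) = -6.7778
Denominator Σ(Δz_t−Δz̄)² = 700.0000
r_1(Δz) = -6.7778 / 700.0000 = -0.010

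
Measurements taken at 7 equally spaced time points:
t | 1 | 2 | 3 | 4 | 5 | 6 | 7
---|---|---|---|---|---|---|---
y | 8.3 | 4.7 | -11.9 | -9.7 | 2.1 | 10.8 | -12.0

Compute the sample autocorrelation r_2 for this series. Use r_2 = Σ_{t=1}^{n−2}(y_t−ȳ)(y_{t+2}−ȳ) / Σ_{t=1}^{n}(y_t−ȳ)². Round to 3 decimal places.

Mean ȳ = (8.3 + 4.7 − 11.9 − 9.7 + 2.1 + 10.8 − 12.0)/7 = -1.1000
Deviations from mean: 9.4000, 5.8000, -10.8000, -8.6000, 3.2000, 11.9000, -10.9000
Numerator Σ_{t=1}^{5}(y_t−ȳ)(y_{t+2}−ȳ) = -323.1800
Denominator Σ(y_t−ȳ)² = 583.2600
r_2 = -323.1800 / 583.2600 = -0.554

-0.554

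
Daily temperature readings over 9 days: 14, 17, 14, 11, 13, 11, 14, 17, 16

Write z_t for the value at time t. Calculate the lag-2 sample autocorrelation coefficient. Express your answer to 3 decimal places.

-0.202

Mean z̄ = (14 + 17 + 14 + 11 + 13 + 11 + 14 + 17 + 16)/9 = 14.1111
Σ(z_t−z̄)(z_{t+2}−z̄) = (0.0123) + (-8.9877) + (0.1235) + (9.6790) + (0.1235) + (-8.9877) + (-0.2099) = -8.2469
Denominator Σ(z_t−z̄)² = 40.8889
r_2 = -8.2469 / 40.8889 = -0.202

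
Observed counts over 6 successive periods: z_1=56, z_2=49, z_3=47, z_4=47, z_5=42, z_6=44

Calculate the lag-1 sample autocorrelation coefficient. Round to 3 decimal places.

0.291

Mean z̄ = (56 + 49 + 47 + 47 + 42 + 44)/6 = 47.5000
Deviations from mean: 8.5000, 1.5000, -0.5000, -0.5000, -5.5000, -3.5000
Σ(z_t−z̄)(z_{t+1}−z̄) = (12.7500) + (-0.7500) + (0.2500) + (2.7500) + (19.2500) = 34.2500
Denominator Σ(z_t−z̄)² = 117.5000
r_1 = 34.2500 / 117.5000 = 0.291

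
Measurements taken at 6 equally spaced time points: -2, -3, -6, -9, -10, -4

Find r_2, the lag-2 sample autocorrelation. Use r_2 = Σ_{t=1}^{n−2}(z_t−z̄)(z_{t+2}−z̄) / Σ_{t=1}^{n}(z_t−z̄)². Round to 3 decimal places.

Mean z̄ = (-2 − 3 − 6 − 9 − 10 − 4)/6 = -5.6667
Deviations from mean: 3.6667, 2.6667, -0.3333, -3.3333, -4.3333, 1.6667
Σ(z_t−z̄)(z_{t+2}−z̄) = (-1.2222) + (-8.8889) + (1.4444) + (-5.5556) = -14.2222
Denominator Σ(z_t−z̄)² = 53.3333
r_2 = -14.2222 / 53.3333 = -0.267

-0.267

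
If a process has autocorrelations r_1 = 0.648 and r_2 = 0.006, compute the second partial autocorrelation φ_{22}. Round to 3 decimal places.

φ_{22} = (r_2 − r_1²) / (1 − r_1²)
r_1² = (0.648)² = 0.419904
Numerator = 0.006 − 0.4199 = -0.4139; denominator = 1 − 0.4199 = 0.5801
φ_{22} = -0.4139 / 0.5801 = -0.714

-0.714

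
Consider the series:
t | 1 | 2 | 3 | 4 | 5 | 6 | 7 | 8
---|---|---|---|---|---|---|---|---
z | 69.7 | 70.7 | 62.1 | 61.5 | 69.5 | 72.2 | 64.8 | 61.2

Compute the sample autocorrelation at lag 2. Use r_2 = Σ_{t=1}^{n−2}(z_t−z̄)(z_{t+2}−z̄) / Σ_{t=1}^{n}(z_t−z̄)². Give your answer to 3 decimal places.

Mean z̄ = (69.7 + 70.7 + 62.1 + 61.5 + 69.5 + 72.2 + 64.8 + 61.2)/8 = 66.4625
Σ(z_t−z̄)(z_{t+2}−z̄) = (-14.1236) + (-21.0286) + (-13.2511) + (-28.4723) + (-5.0498) + (-30.1936) = -112.1191
Denominator Σ(z_t−z̄)² = 144.6988
r_2 = -112.1191 / 144.6988 = -0.775

-0.775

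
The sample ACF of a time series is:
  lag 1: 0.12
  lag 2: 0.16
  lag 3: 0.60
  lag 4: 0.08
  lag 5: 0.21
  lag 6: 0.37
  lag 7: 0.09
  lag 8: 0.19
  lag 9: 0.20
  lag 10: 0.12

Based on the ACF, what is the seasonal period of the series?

The largest autocorrelation is r_3 = 0.60, with a weaker echo at lag 6 (0.37); the remaining lags stay at or below 0.21.
The dominant spike at lag 3 indicates a seasonal period of 3.

3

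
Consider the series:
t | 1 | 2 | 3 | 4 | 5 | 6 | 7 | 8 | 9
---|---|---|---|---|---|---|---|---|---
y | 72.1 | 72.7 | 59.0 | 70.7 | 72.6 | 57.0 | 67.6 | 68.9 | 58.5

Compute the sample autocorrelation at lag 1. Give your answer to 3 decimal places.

Mean ȳ = (72.1 + 72.7 + 59.0 + 70.7 + 72.6 + 57.0 + 67.6 + 68.9 + 58.5)/9 = 66.5667
Numerator Σ_{t=1}^{8}(y_t−ȳ)(y_{t+1}−ȳ) = -102.8244
Denominator Σ(y_t−ȳ)² = 342.0800
r_1 = -102.8244 / 342.0800 = -0.301

-0.301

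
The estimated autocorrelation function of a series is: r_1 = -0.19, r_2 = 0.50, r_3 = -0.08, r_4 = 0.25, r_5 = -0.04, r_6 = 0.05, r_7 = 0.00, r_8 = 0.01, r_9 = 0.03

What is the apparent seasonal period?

2

The largest autocorrelation is r_2 = 0.50, with a weaker echo at lag 4 (0.25); the remaining lags stay at or below 0.05.
The dominant spike at lag 2 indicates a seasonal period of 2.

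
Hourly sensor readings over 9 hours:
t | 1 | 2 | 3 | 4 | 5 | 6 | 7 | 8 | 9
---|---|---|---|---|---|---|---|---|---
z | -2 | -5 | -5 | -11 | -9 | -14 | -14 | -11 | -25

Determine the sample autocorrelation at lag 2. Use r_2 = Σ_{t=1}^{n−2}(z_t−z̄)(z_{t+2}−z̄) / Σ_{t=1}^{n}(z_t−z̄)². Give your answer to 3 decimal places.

0.273

Mean z̄ = (-2 − 5 − 5 − 11 − 9 − 14 − 14 − 11 − 25)/9 = -10.6667
Numerator Σ_{t=1}^{7}(z_t−z̄)(z_{t+2}−z̄) = 101.1111
Denominator Σ(z_t−z̄)² = 370.0000
r_2 = 101.1111 / 370.0000 = 0.273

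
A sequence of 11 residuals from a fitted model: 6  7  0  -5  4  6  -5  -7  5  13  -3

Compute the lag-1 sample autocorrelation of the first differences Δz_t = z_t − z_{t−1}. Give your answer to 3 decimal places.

First differences Δz: 1, -7, -5, 9, 2, -11, -2, 12, 8, -16
Mean of differences = -0.9000
Numerator Σ(Δz_t−Δz̄)(Δz_{t+1}−Δz̄) = -50.4100
Denominator Σ(Δz_t−Δz̄)² = 740.9000
r_1(Δz) = -50.4100 / 740.9000 = -0.068

-0.068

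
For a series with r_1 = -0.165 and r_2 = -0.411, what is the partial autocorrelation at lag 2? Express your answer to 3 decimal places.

-0.450

φ_{22} = (r_2 − r_1²) / (1 − r_1²)
r_1² = (-0.165)² = 0.027225
Numerator = -0.411 − 0.0272 = -0.4382; denominator = 1 − 0.0272 = 0.9728
φ_{22} = -0.4382 / 0.9728 = -0.450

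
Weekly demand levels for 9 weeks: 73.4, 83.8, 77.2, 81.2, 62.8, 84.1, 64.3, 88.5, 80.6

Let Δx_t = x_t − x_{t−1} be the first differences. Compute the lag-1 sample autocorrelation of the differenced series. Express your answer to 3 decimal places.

-0.832

First differences Δx: 10.4, -6.6, 4.0, -18.4, 21.3, -19.8, 24.2, -7.9
Mean of differences = 0.9000
Numerator Σ(Δx_t−Δx̄)(Δx_{t+1}−Δx̄) = -1657.6800
Denominator Σ(Δx_t−Δx̄)² = 1993.5800
r_1(Δx) = -1657.6800 / 1993.5800 = -0.832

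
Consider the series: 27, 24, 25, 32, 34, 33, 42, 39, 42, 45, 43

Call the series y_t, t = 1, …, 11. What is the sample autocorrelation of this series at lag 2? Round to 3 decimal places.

0.449

Mean ȳ = (27 + 24 + 25 + 32 + 34 + 33 + 42 + 39 + 42 + 45 + 43)/11 = 35.0909
Numerator Σ_{t=1}^{9}(y_t−ȳ)(y_{t+2}−ȳ) = 258.8017
Denominator Σ(y_t−ȳ)² = 576.9091
r_2 = 258.8017 / 576.9091 = 0.449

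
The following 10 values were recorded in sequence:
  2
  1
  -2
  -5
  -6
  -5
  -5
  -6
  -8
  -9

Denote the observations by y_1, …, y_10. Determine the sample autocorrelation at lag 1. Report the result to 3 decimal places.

0.618

Mean ȳ = (2 + 1 − 2 − 5 − 6 − 5 − 5 − 6 − 8 − 9)/10 = -4.3000
Numerator Σ_{t=1}^{9}(y_t−ȳ)(y_{t+1}−ȳ) = 71.7100
Denominator Σ(y_t−ȳ)² = 116.1000
r_1 = 71.7100 / 116.1000 = 0.618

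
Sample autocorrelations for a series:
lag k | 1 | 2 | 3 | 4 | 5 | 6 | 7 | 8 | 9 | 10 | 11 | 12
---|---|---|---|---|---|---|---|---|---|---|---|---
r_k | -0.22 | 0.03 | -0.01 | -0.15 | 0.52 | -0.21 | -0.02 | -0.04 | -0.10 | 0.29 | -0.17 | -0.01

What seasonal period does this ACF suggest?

The largest autocorrelation is r_5 = 0.52, with a weaker echo at lag 10 (0.29); the remaining lags stay at or below 0.03.
The dominant spike at lag 5 indicates a seasonal period of 5.

5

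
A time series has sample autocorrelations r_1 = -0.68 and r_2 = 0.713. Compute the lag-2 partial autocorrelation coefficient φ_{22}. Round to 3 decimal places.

φ_{22} = (r_2 − r_1²) / (1 − r_1²)
r_1² = (-0.68)² = 0.4624
Numerator = 0.713 − 0.4624 = 0.2506; denominator = 1 − 0.4624 = 0.5376
φ_{22} = 0.2506 / 0.5376 = 0.466

0.466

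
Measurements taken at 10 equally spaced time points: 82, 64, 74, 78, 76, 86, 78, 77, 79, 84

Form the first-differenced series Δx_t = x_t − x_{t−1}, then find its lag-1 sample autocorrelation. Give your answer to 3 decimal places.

First differences Δx: -18, 10, 4, -2, 10, -8, -1, 2, 5
Mean of differences = 0.2222
Numerator Σ(Δx_t−Δx̄)(Δx_{t+1}−Δx̄) = -235.3827
Denominator Σ(Δx_t−Δx̄)² = 637.5556
r_1(Δx) = -235.3827 / 637.5556 = -0.369

-0.369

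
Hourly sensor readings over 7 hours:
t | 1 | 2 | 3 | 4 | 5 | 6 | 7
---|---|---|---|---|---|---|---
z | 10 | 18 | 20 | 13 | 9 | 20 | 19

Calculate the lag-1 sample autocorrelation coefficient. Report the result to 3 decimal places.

-0.081

Mean z̄ = (10 + 18 + 20 + 13 + 9 + 20 + 19)/7 = 15.5714
Deviations from mean: -5.5714, 2.4286, 4.4286, -2.5714, -6.5714, 4.4286, 3.4286
Numerator Σ_{t=1}^{6}(z_t−z̄)(z_{t+1}−z̄) = -11.1837
Denominator Σ(z_t−z̄)² = 137.7143
r_1 = -11.1837 / 137.7143 = -0.081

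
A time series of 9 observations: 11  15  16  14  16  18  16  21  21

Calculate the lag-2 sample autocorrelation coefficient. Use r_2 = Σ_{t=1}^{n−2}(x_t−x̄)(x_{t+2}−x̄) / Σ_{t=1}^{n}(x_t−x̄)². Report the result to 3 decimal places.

Mean x̄ = (11 + 15 + 16 + 14 + 16 + 18 + 16 + 21 + 21)/9 = 16.4444
Σ(x_t−x̄)(x_{t+2}−x̄) = (2.4198) + (3.5309) + (0.1975) + (-3.8025) + (0.1975) + (7.0864) + (-2.0247) = 7.6049
Denominator Σ(x_t−x̄)² = 82.2222
r_2 = 7.6049 / 82.2222 = 0.092

0.092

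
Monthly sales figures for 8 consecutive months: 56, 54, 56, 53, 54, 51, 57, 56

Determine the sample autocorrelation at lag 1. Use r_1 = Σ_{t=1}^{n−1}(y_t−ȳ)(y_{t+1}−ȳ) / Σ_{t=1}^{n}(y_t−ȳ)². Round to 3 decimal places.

-0.216

Mean ȳ = (56 + 54 + 56 + 53 + 54 + 51 + 57 + 56)/8 = 54.6250
Deviations from mean: 1.3750, -0.6250, 1.3750, -1.6250, -0.6250, -3.6250, 2.3750, 1.3750
Σ(y_t−ȳ)(y_{t+1}−ȳ) = (-0.8594) + (-0.8594) + (-2.2344) + (1.0156) + (2.2656) + (-8.6094) + (3.2656) = -6.0156
Denominator Σ(y_t−ȳ)² = 27.8750
r_1 = -6.0156 / 27.8750 = -0.216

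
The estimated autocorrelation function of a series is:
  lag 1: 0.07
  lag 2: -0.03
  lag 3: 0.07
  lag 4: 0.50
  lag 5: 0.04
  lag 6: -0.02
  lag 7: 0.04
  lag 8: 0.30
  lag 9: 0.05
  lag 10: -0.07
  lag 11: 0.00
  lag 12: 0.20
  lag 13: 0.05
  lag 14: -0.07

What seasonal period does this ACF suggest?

The largest autocorrelation is r_4 = 0.50, with weaker echoes at lags 8 (0.30) and 12 (0.20); the remaining lags stay at or below 0.07.
The dominant spike at lag 4 indicates a seasonal period of 4.

4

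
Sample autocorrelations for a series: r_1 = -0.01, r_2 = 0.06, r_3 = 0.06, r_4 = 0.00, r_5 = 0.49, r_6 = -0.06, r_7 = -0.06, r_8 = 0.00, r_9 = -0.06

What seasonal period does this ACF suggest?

The largest autocorrelation is r_5 = 0.49; the remaining lags stay at or below 0.06.
The dominant spike at lag 5 indicates a seasonal period of 5.

5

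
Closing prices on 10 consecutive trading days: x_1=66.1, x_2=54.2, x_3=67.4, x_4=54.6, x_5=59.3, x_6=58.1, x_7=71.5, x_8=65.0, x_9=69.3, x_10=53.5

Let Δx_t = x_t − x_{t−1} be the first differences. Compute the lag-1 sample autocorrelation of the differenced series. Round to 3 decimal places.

First differences Δx: -11.9, 13.2, -12.8, 4.7, -1.2, 13.4, -6.5, 4.3, -15.8
Mean of differences = -1.4000
Numerator Σ(Δx_t−Δx̄)(Δx_{t+1}−Δx̄) = -571.7300
Denominator Σ(Δx_t−Δx̄)² = 975.5200
r_1(Δx) = -571.7300 / 975.5200 = -0.586

-0.586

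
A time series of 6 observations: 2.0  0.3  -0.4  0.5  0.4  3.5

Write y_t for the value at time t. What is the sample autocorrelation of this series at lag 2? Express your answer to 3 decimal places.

Mean ȳ = (2.0 + 0.3 − 0.4 + 0.5 + 0.4 + 3.5)/6 = 1.0500
Deviations from mean: 0.9500, -0.7500, -1.4500, -0.5500, -0.6500, 2.4500
Σ(y_t−ȳ)(y_{t+2}−ȳ) = (-1.3775) + (0.4125) + (0.9425) + (-1.3475) = -1.3700
Denominator Σ(y_t−ȳ)² = 10.2950
r_2 = -1.3700 / 10.2950 = -0.133

-0.133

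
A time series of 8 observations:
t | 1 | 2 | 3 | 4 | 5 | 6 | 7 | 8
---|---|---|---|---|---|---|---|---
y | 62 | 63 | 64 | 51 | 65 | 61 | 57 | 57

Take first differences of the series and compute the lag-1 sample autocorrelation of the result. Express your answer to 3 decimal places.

-0.604

First differences Δy: 1, 1, -13, 14, -4, -4, 0
Mean of differences = -0.7143
Numerator Σ(Δy_t−Δȳ)(Δy_{t+1}−Δȳ) = -238.7959
Denominator Σ(Δy_t−Δȳ)² = 395.4286
r_1(Δy) = -238.7959 / 395.4286 = -0.604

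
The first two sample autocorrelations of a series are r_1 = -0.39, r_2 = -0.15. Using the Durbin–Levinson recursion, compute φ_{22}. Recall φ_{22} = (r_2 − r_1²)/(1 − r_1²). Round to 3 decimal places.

φ_{22} = (r_2 − r_1²) / (1 − r_1²)
r_1² = (-0.39)² = 0.1521
Numerator = -0.15 − 0.1521 = -0.3021; denominator = 1 − 0.1521 = 0.8479
φ_{22} = -0.3021 / 0.8479 = -0.356

-0.356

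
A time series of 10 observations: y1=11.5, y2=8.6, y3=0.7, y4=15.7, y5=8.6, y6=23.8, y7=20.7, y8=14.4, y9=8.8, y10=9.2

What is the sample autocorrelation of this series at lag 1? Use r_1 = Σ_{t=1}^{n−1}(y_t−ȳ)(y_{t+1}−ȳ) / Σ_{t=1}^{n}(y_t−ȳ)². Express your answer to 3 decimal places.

0.172

Mean ȳ = (11.5 + 8.6 + 0.7 + 15.7 + 8.6 + 23.8 + 20.7 + 14.4 + 8.8 + 9.2)/10 = 12.2000
Numerator Σ_{t=1}^{9}(y_t−ȳ)(y_{t+1}−ȳ) = 69.3300
Denominator Σ(y_t−ȳ)² = 403.1200
r_1 = 69.3300 / 403.1200 = 0.172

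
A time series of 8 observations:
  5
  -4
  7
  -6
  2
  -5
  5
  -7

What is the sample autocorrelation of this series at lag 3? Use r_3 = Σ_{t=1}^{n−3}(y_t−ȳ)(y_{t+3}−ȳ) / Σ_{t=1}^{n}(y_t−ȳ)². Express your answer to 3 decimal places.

-0.522

Mean ȳ = (5 − 4 + 7 − 6 + 2 − 5 + 5 − 7)/8 = -0.3750
Σ(y_t−ȳ)(y_{t+3}−ȳ) = (-30.2344) + (-8.6094) + (-34.1094) + (-30.2344) + (-15.7344) = -118.9219
Denominator Σ(y_t−ȳ)² = 227.8750
r_3 = -118.9219 / 227.8750 = -0.522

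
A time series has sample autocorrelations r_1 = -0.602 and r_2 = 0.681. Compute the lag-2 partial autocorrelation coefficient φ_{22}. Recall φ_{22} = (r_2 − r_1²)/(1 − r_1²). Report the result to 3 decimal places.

φ_{22} = (r_2 − r_1²) / (1 − r_1²)
r_1² = (-0.602)² = 0.362404
Numerator = 0.681 − 0.3624 = 0.3186; denominator = 1 − 0.3624 = 0.6376
φ_{22} = 0.3186 / 0.6376 = 0.500

0.500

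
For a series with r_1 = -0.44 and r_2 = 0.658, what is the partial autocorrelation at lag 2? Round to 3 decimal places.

0.576

φ_{22} = (r_2 − r_1²) / (1 − r_1²)
r_1² = (-0.44)² = 0.1936
Numerator = 0.658 − 0.1936 = 0.4644; denominator = 1 − 0.1936 = 0.8064
φ_{22} = 0.4644 / 0.8064 = 0.576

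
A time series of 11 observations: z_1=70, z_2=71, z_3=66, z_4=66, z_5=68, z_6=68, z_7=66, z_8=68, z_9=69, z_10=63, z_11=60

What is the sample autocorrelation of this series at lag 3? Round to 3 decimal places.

0.011

Mean z̄ = (70 + 71 + 66 + 66 + 68 + 68 + 66 + 68 + 69 + 63 + 60)/11 = 66.8182
Numerator Σ_{t=1}^{8}(z_t−z̄)(z_{t+3}−z̄) = 1.0826
Denominator Σ(z_t−z̄)² = 99.6364
r_3 = 1.0826 / 99.6364 = 0.011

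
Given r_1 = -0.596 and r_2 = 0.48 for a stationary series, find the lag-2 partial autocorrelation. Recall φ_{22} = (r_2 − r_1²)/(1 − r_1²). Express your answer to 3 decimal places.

0.194

φ_{22} = (r_2 − r_1²) / (1 − r_1²)
r_1² = (-0.596)² = 0.355216
Numerator = 0.48 − 0.3552 = 0.1248; denominator = 1 − 0.3552 = 0.6448
φ_{22} = 0.1248 / 0.6448 = 0.194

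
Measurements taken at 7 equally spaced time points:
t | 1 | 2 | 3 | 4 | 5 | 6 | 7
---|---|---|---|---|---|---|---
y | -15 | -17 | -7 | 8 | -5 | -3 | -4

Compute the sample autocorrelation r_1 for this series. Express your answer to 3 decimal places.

Mean ȳ = (-15 − 17 − 7 + 8 − 5 − 3 − 4)/7 = -6.1429
Numerator Σ_{t=1}^{6}(y_t−ȳ)(y_{t+1}−ȳ) = 119.8367
Denominator Σ(y_t−ȳ)² = 412.8571
r_1 = 119.8367 / 412.8571 = 0.290

0.290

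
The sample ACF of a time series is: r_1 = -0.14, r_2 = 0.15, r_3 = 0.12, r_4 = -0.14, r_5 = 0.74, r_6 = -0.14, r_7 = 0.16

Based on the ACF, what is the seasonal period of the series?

5

The largest autocorrelation is r_5 = 0.74; the remaining lags stay at or below 0.16.
The dominant spike at lag 5 indicates a seasonal period of 5.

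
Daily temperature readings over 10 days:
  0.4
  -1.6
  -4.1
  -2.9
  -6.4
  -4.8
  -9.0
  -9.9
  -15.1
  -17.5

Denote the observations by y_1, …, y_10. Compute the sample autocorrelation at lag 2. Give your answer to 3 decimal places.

0.310

Mean ȳ = (0.4 − 1.6 − 4.1 − 2.9 − 6.4 − 4.8 − 9.0 − 9.9 − 15.1 − 17.5)/10 = -7.0900
Numerator Σ_{t=1}^{8}(y_t−ȳ)(y_{t+2}−ȳ) = 93.8548
Denominator Σ(y_t−ȳ)² = 302.5290
r_2 = 93.8548 / 302.5290 = 0.310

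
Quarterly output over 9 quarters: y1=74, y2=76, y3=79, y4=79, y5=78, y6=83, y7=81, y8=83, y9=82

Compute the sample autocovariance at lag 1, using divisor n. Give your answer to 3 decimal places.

4.015

Mean ȳ = (74 + 76 + 79 + 79 + 78 + 83 + 81 + 83 + 82)/9 = 79.4444
Σ_{t=1}^{8}(y_t−ȳ)(y_{t+1}−ȳ) = 36.1358
γ_1 = 36.1358 / 9 = 4.015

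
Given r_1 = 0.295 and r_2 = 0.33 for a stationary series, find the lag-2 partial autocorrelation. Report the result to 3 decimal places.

0.266

φ_{22} = (r_2 − r_1²) / (1 − r_1²)
r_1² = (0.295)² = 0.087025
Numerator = 0.33 − 0.0870 = 0.2430; denominator = 1 − 0.0870 = 0.9130
φ_{22} = 0.2430 / 0.9130 = 0.266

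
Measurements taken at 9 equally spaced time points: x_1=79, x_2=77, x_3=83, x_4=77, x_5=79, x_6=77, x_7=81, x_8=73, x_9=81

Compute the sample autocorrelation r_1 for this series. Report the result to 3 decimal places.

Mean x̄ = (79 + 77 + 83 + 77 + 79 + 77 + 81 + 73 + 81)/9 = 78.5556
Numerator Σ_{t=1}^{8}(x_t−x̄)(x_{t+1}−x̄) = -46.8642
Denominator Σ(x_t−x̄)² = 70.2222
r_1 = -46.8642 / 70.2222 = -0.667

-0.667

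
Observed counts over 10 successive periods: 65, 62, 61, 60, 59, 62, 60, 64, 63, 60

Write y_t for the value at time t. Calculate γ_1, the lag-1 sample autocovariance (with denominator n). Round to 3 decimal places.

0.184

Mean ȳ = (65 + 62 + 61 + 60 + 59 + 62 + 60 + 64 + 63 + 60)/10 = 61.6000
Σ_{t=1}^{9}(y_t−ȳ)(y_{t+1}−ȳ) = 1.8400
γ_1 = 1.8400 / 10 = 0.184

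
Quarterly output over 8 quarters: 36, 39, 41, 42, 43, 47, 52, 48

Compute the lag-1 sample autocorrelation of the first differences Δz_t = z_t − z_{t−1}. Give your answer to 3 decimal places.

First differences Δz: 3, 2, 1, 1, 4, 5, -4
Mean of differences = 1.7143
Numerator Σ(Δz_t−Δz̄)(Δz_{t+1}−Δz̄) = -12.2245
Denominator Σ(Δz_t−Δz̄)² = 51.4286
r_1(Δz) = -12.2245 / 51.4286 = -0.238

-0.238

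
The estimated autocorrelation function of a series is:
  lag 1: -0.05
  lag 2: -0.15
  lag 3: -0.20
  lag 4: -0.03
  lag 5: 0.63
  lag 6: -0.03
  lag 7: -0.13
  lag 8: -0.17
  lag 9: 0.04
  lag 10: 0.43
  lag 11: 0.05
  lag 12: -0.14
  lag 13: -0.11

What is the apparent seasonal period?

5

The largest autocorrelation is r_5 = 0.63, with a weaker echo at lag 10 (0.43); the remaining lags stay at or below 0.05.
The dominant spike at lag 5 indicates a seasonal period of 5.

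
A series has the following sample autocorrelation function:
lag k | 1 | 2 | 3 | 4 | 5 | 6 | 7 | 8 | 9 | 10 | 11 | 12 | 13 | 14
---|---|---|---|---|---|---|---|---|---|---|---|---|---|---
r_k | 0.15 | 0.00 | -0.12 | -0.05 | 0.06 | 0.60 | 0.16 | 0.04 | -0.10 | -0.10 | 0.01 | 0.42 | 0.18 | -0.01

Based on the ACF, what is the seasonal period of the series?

The largest autocorrelation is r_6 = 0.60, with a weaker echo at lag 12 (0.42); the remaining lags stay at or below 0.18.
The dominant spike at lag 6 indicates a seasonal period of 6.

6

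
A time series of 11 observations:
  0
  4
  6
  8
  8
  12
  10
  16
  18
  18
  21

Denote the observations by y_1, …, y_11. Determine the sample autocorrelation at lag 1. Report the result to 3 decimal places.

0.642

Mean ȳ = (0 + 4 + 6 + 8 + 8 + 12 + 10 + 16 + 18 + 18 + 21)/11 = 11.0000
Numerator Σ_{t=1}^{10}(y_t−ȳ)(y_{t+1}−ȳ) = 281.0000
Denominator Σ(y_t−ȳ)² = 438.0000
r_1 = 281.0000 / 438.0000 = 0.642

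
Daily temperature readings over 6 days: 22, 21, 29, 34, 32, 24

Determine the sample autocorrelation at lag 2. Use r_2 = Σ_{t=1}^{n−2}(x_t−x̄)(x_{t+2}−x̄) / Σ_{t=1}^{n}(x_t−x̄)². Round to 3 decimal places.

Mean x̄ = (22 + 21 + 29 + 34 + 32 + 24)/6 = 27.0000
Deviations from mean: -5.0000, -6.0000, 2.0000, 7.0000, 5.0000, -3.0000
Σ(x_t−x̄)(x_{t+2}−x̄) = (-10.0000) + (-42.0000) + (10.0000) + (-21.0000) = -63.0000
Denominator Σ(x_t−x̄)² = 148.0000
r_2 = -63.0000 / 148.0000 = -0.426

-0.426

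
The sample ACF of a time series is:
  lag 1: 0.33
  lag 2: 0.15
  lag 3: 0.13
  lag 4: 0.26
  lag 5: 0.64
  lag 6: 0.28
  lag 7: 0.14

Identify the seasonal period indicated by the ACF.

5

The largest autocorrelation is r_5 = 0.64; the remaining lags stay at or below 0.33. The elevated value at lag 1 (0.33), dropping to 0.15 at lag 2, reflects decaying short-term dependence rather than seasonality.
The dominant spike at lag 5 indicates a seasonal period of 5.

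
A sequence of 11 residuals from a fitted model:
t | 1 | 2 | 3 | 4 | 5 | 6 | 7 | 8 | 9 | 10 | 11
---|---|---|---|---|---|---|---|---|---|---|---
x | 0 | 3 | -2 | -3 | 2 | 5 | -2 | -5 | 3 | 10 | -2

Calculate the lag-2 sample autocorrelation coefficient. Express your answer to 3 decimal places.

-0.639

Mean x̄ = (0 + 3 − 2 − 3 + 2 + 5 − 2 − 5 + 3 + 10 − 2)/11 = 0.8182
Numerator Σ_{t=1}^{9}(x_t−x̄)(x_{t+2}−x̄) = -118.7025
Denominator Σ(x_t−x̄)² = 185.6364
r_2 = -118.7025 / 185.6364 = -0.639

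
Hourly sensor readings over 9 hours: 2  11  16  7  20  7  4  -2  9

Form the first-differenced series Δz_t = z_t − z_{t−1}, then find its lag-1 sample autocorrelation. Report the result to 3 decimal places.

-0.415

First differences Δz: 9, 5, -9, 13, -13, -3, -6, 11
Mean of differences = 0.8750
Numerator Σ(Δz_t−Δz̄)(Δz_{t+1}−Δz̄) = -284.3906
Denominator Σ(Δz_t−Δz̄)² = 684.8750
r_1(Δz) = -284.3906 / 684.8750 = -0.415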